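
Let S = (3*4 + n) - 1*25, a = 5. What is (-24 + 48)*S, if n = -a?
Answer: -432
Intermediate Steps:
n = -5 (n = -1*5 = -5)
S = -18 (S = (3*4 - 5) - 1*25 = (12 - 5) - 25 = 7 - 25 = -18)
(-24 + 48)*S = (-24 + 48)*(-18) = 24*(-18) = -432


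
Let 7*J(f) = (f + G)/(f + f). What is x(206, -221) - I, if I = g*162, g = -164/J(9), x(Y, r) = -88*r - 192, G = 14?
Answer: 3790456/23 ≈ 1.6480e+5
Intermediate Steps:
J(f) = (14 + f)/(14*f) (J(f) = ((f + 14)/(f + f))/7 = ((14 + f)/((2*f)))/7 = ((14 + f)*(1/(2*f)))/7 = ((14 + f)/(2*f))/7 = (14 + f)/(14*f))
x(Y, r) = -192 - 88*r
g = -20664/23 (g = -164*126/(14 + 9) = -164/((1/14)*(⅑)*23) = -164/23/126 = -164*126/23 = -20664/23 ≈ -898.43)
I = -3347568/23 (I = -20664/23*162 = -3347568/23 ≈ -1.4555e+5)
x(206, -221) - I = (-192 - 88*(-221)) - 1*(-3347568/23) = (-192 + 19448) + 3347568/23 = 19256 + 3347568/23 = 3790456/23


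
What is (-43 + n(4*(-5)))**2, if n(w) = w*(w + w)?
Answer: 573049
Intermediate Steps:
n(w) = 2*w**2 (n(w) = w*(2*w) = 2*w**2)
(-43 + n(4*(-5)))**2 = (-43 + 2*(4*(-5))**2)**2 = (-43 + 2*(-20)**2)**2 = (-43 + 2*400)**2 = (-43 + 800)**2 = 757**2 = 573049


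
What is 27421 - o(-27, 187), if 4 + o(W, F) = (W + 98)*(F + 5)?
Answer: 13793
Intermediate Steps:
o(W, F) = -4 + (5 + F)*(98 + W) (o(W, F) = -4 + (W + 98)*(F + 5) = -4 + (98 + W)*(5 + F) = -4 + (5 + F)*(98 + W))
27421 - o(-27, 187) = 27421 - (486 + 5*(-27) + 98*187 + 187*(-27)) = 27421 - (486 - 135 + 18326 - 5049) = 27421 - 1*13628 = 27421 - 13628 = 13793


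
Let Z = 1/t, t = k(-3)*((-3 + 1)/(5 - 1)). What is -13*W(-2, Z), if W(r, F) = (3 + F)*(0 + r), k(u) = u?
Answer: 286/3 ≈ 95.333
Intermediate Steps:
t = 3/2 (t = -3*(-3 + 1)/(5 - 1) = -(-6)/4 = -3*(-½) = 3/2 ≈ 1.5000)
Z = ⅔ (Z = 1/(3/2) = ⅔ ≈ 0.66667)
W(r, F) = r*(3 + F) (W(r, F) = (3 + F)*r = r*(3 + F))
-13*W(-2, Z) = -(-26)*(3 + ⅔) = -(-26)*11/3 = -13*(-22/3) = 286/3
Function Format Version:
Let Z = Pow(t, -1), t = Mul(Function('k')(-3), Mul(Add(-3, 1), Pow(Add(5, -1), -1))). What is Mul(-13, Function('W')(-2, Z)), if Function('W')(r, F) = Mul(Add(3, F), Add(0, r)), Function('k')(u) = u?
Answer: Rational(286, 3) ≈ 95.333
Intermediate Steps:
t = Rational(3, 2) (t = Mul(-3, Mul(Add(-3, 1), Pow(Add(5, -1), -1))) = Mul(-3, Mul(-2, Pow(4, -1))) = Mul(-3, Mul(-2, Rational(1, 4))) = Mul(-3, Rational(-1, 2)) = Rational(3, 2) ≈ 1.5000)
Z = Rational(2, 3) (Z = Pow(Rational(3, 2), -1) = Rational(2, 3) ≈ 0.66667)
Function('W')(r, F) = Mul(r, Add(3, F)) (Function('W')(r, F) = Mul(Add(3, F), r) = Mul(r, Add(3, F)))
Mul(-13, Function('W')(-2, Z)) = Mul(-13, Mul(-2, Add(3, Rational(2, 3)))) = Mul(-13, Mul(-2, Rational(11, 3))) = Mul(-13, Rational(-22, 3)) = Rational(286, 3)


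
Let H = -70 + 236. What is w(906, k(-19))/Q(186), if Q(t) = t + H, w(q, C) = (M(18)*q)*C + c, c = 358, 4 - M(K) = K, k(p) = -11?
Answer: 69941/176 ≈ 397.39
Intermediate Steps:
M(K) = 4 - K
w(q, C) = 358 - 14*C*q (w(q, C) = ((4 - 1*18)*q)*C + 358 = ((4 - 18)*q)*C + 358 = (-14*q)*C + 358 = -14*C*q + 358 = 358 - 14*C*q)
H = 166
Q(t) = 166 + t (Q(t) = t + 166 = 166 + t)
w(906, k(-19))/Q(186) = (358 - 14*(-11)*906)/(166 + 186) = (358 + 139524)/352 = 139882*(1/352) = 69941/176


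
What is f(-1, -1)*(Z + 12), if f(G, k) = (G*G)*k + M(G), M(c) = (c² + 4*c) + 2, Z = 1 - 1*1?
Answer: -24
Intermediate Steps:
Z = 0 (Z = 1 - 1 = 0)
M(c) = 2 + c² + 4*c
f(G, k) = 2 + G² + 4*G + k*G² (f(G, k) = (G*G)*k + (2 + G² + 4*G) = G²*k + (2 + G² + 4*G) = k*G² + (2 + G² + 4*G) = 2 + G² + 4*G + k*G²)
f(-1, -1)*(Z + 12) = (2 + (-1)² + 4*(-1) - 1*(-1)²)*(0 + 12) = (2 + 1 - 4 - 1*1)*12 = (2 + 1 - 4 - 1)*12 = -2*12 = -24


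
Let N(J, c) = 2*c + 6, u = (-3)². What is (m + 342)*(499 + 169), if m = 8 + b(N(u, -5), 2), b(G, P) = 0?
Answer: 233800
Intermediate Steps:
u = 9
N(J, c) = 6 + 2*c
m = 8 (m = 8 + 0 = 8)
(m + 342)*(499 + 169) = (8 + 342)*(499 + 169) = 350*668 = 233800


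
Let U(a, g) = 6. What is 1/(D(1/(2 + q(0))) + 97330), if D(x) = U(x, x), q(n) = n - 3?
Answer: 1/97336 ≈ 1.0274e-5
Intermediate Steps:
q(n) = -3 + n
D(x) = 6
1/(D(1/(2 + q(0))) + 97330) = 1/(6 + 97330) = 1/97336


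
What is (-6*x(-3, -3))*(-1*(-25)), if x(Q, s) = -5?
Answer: 750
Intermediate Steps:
(-6*x(-3, -3))*(-1*(-25)) = (-6*(-5))*(-1*(-25)) = 30*25 = 750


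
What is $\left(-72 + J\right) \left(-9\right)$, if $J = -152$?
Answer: $2016$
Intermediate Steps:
$\left(-72 + J\right) \left(-9\right) = \left(-72 - 152\right) \left(-9\right) = \left(-224\right) \left(-9\right) = 2016$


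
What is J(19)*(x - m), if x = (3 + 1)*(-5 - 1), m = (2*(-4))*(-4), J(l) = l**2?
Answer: -20216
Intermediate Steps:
m = 32 (m = -8*(-4) = 32)
x = -24 (x = 4*(-6) = -24)
J(19)*(x - m) = 19**2*(-24 - 1*32) = 361*(-24 - 32) = 361*(-56) = -20216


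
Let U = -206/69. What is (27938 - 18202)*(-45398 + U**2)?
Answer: -2103924695312/4761 ≈ -4.4191e+8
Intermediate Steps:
U = -206/69 (U = -206*1/69 = -206/69 ≈ -2.9855)
(27938 - 18202)*(-45398 + U**2) = (27938 - 18202)*(-45398 + (-206/69)**2) = 9736*(-45398 + 42436/4761) = 9736*(-216097442/4761) = -2103924695312/4761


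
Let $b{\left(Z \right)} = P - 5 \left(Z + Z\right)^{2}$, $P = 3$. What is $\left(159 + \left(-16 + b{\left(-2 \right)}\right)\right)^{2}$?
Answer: $4356$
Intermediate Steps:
$b{\left(Z \right)} = 3 - 20 Z^{2}$ ($b{\left(Z \right)} = 3 - 5 \left(Z + Z\right)^{2} = 3 - 5 \left(2 Z\right)^{2} = 3 - 5 \cdot 4 Z^{2} = 3 - 20 Z^{2}$)
$\left(159 + \left(-16 + b{\left(-2 \right)}\right)\right)^{2} = \left(159 + \left(-16 + \left(3 - 20 \left(-2\right)^{2}\right)\right)\right)^{2} = \left(159 + \left(-16 + \left(3 - 80\right)\right)\right)^{2} = \left(159 - 93\right)^{2} = 66^{2} = 4356$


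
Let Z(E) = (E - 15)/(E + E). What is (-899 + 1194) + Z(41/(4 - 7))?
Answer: 12138/41 ≈ 296.05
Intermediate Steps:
Z(E) = (-15 + E)/(2*E) (Z(E) = (-15 + E)/((2*E)) = (-15 + E)*(1/(2*E)) = (-15 + E)/(2*E))
(-899 + 1194) + Z(41/(4 - 7)) = (-899 + 1194) + (-15 + 41/(4 - 7))/(2*((41/(4 - 7)))) = 295 + (-15 + 41/(-3))/(2*((41/(-3)))) = 295 + (-15 + 41*(-⅓))/(2*((41*(-⅓)))) = 295 + (-15 - 41/3)/(2*(-41/3)) = 295 + (½)*(-3/41)*(-86/3) = 295 + 43/41 = 12138/41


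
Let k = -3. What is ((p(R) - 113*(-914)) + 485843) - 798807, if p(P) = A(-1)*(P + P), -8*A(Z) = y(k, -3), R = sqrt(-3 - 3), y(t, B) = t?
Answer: -209682 + 3*I*sqrt(6)/4 ≈ -2.0968e+5 + 1.8371*I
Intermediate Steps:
R = I*sqrt(6) (R = sqrt(-6) = I*sqrt(6) ≈ 2.4495*I)
A(Z) = 3/8 (A(Z) = -1/8*(-3) = 3/8)
p(P) = 3*P/4 (p(P) = 3*(P + P)/8 = 3*(2*P)/8 = 3*P/4)
((p(R) - 113*(-914)) + 485843) - 798807 = ((3*(I*sqrt(6))/4 - 113*(-914)) + 485843) - 798807 = ((3*I*sqrt(6)/4 + 103282) + 485843) - 798807 = ((103282 + 3*I*sqrt(6)/4) + 485843) - 798807 = (589125 + 3*I*sqrt(6)/4) - 798807 = -209682 + 3*I*sqrt(6)/4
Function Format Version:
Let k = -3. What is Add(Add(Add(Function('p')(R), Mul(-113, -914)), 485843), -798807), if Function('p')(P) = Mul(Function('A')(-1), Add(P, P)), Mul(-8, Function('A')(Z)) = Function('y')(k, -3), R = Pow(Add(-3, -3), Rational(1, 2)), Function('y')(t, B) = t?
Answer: Add(-209682, Mul(Rational(3, 4), I, Pow(6, Rational(1, 2)))) ≈ Add(-2.0968e+5, Mul(1.8371, I))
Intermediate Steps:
R = Mul(I, Pow(6, Rational(1, 2))) (R = Pow(-6, Rational(1, 2)) = Mul(I, Pow(6, Rational(1, 2))) ≈ Mul(2.4495, I))
Function('A')(Z) = Rational(3, 8) (Function('A')(Z) = Mul(Rational(-1, 8), -3) = Rational(3, 8))
Function('p')(P) = Mul(Rational(3, 4), P) (Function('p')(P) = Mul(Rational(3, 8), Add(P, P)) = Mul(Rational(3, 8), Mul(2, P)) = Mul(Rational(3, 4), P))
Add(Add(Add(Function('p')(R), Mul(-113, -914)), 485843), -798807) = Add(Add(Add(Mul(Rational(3, 4), Mul(I, Pow(6, Rational(1, 2)))), Mul(-113, -914)), 485843), -798807) = Add(Add(Add(Mul(Rational(3, 4), I, Pow(6, Rational(1, 2))), 103282), 485843), -798807) = Add(Add(Add(103282, Mul(Rational(3, 4), I, Pow(6, Rational(1, 2)))), 485843), -798807) = Add(Add(589125, Mul(Rational(3, 4), I, Pow(6, Rational(1, 2)))), -798807) = Add(-209682, Mul(Rational(3, 4), I, Pow(6, Rational(1, 2))))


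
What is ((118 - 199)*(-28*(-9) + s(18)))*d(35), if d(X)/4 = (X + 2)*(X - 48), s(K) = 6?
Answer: 40207752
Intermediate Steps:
d(X) = 4*(-48 + X)*(2 + X) (d(X) = 4*((X + 2)*(X - 48)) = 4*((2 + X)*(-48 + X)) = 4*((-48 + X)*(2 + X)) = 4*(-48 + X)*(2 + X))
((118 - 199)*(-28*(-9) + s(18)))*d(35) = ((118 - 199)*(-28*(-9) + 6))*(-384 - 184*35 + 4*35²) = (-81*(252 + 6))*(-384 - 6440 + 4*1225) = (-81*258)*(-384 - 6440 + 4900) = -20898*(-1924) = 40207752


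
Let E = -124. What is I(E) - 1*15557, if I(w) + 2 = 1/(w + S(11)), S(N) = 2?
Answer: -1898199/122 ≈ -15559.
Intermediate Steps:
I(w) = -2 + 1/(2 + w) (I(w) = -2 + 1/(w + 2) = -2 + 1/(2 + w))
I(E) - 1*15557 = (-3 - 2*(-124))/(2 - 124) - 1*15557 = (-3 + 248)/(-122) - 15557 = -1/122*245 - 15557 = -245/122 - 15557 = -1898199/122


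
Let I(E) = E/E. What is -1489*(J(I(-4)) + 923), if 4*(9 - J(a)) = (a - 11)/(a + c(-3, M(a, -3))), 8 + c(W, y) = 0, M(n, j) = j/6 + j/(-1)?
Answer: -19421027/14 ≈ -1.3872e+6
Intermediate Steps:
M(n, j) = -5*j/6 (M(n, j) = j*(⅙) + j*(-1) = j/6 - j = -5*j/6)
c(W, y) = -8 (c(W, y) = -8 + 0 = -8)
I(E) = 1
J(a) = 9 - (-11 + a)/(4*(-8 + a)) (J(a) = 9 - (a - 11)/(4*(a - 8)) = 9 - (-11 + a)/(4*(-8 + a)))
-1489*(J(I(-4)) + 923) = -1489*((-277 + 35*1)/(4*(-8 + 1)) + 923) = -1489*((¼)*(-277 + 35)/(-7) + 923) = -1489*((¼)*(-⅐)*(-242) + 923) = -1489*(121/14 + 923) = -1489*13043/14 = -19421027/14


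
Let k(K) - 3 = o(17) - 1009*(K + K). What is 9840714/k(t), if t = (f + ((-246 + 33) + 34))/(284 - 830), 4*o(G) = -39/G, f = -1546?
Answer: -60894338232/39436885 ≈ -1544.1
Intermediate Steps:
o(G) = -39/(4*G) (o(G) = (-39/G)/4 = -39/(4*G))
t = 575/182 (t = (-1546 + ((-246 + 33) + 34))/(284 - 830) = (-1546 + (-213 + 34))/(-546) = (-1546 - 179)*(-1/546) = -1725*(-1/546) = 575/182 ≈ 3.1593)
k(K) = 165/68 - 2018*K (k(K) = 3 + (-39/4/17 - 1009*(K + K)) = 3 + (-39/4*1/17 - 2018*K) = 3 + (-39/68 - 2018*K) = 165/68 - 2018*K)
9840714/k(t) = 9840714/(165/68 - 2018*575/182) = 9840714/(165/68 - 580175/91) = 9840714/(-39436885/6188) = 9840714*(-6188/39436885) = -60894338232/39436885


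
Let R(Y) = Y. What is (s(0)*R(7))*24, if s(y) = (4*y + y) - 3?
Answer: -504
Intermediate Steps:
s(y) = -3 + 5*y (s(y) = 5*y - 3 = -3 + 5*y)
(s(0)*R(7))*24 = ((-3 + 5*0)*7)*24 = ((-3 + 0)*7)*24 = -3*7*24 = -21*24 = -504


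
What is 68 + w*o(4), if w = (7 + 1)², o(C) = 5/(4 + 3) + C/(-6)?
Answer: 1492/21 ≈ 71.048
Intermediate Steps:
o(C) = 5/7 - C/6 (o(C) = 5/7 + C*(-⅙) = 5*(⅐) - C/6 = 5/7 - C/6)
w = 64 (w = 8² = 64)
68 + w*o(4) = 68 + 64*(5/7 - ⅙*4) = 68 + 64*(5/7 - ⅔) = 68 + 64*(1/21) = 68 + 64/21 = 1492/21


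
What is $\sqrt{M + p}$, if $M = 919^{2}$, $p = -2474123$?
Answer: $i \sqrt{1629562} \approx 1276.5 i$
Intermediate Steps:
$M = 844561$
$\sqrt{M + p} = \sqrt{844561 - 2474123} = \sqrt{-1629562} = i \sqrt{1629562}$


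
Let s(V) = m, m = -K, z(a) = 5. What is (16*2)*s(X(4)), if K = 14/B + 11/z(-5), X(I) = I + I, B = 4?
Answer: -912/5 ≈ -182.40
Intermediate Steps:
X(I) = 2*I
K = 57/10 (K = 14/4 + 11/5 = 14*(¼) + 11*(⅕) = 7/2 + 11/5 = 57/10 ≈ 5.7000)
m = -57/10 (m = -1*57/10 = -57/10 ≈ -5.7000)
s(V) = -57/10
(16*2)*s(X(4)) = (16*2)*(-57/10) = 32*(-57/10) = -912/5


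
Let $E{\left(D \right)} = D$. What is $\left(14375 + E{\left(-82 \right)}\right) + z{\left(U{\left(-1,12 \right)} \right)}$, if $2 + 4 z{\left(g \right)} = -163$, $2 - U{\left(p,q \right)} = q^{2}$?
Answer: $\frac{57007}{4} \approx 14252.0$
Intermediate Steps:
$U{\left(p,q \right)} = 2 - q^{2}$
$z{\left(g \right)} = - \frac{165}{4}$ ($z{\left(g \right)} = - \frac{1}{2} + \frac{1}{4} \left(-163\right) = - \frac{1}{2} - \frac{163}{4} = - \frac{165}{4}$)
$\left(14375 + E{\left(-82 \right)}\right) + z{\left(U{\left(-1,12 \right)} \right)} = \left(14375 - 82\right) - \frac{165}{4} = 14293 - \frac{165}{4} = \frac{57007}{4}$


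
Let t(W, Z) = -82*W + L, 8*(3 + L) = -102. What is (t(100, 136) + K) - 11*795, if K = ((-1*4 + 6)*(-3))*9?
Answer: -68059/4 ≈ -17015.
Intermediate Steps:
L = -63/4 (L = -3 + (1/8)*(-102) = -3 - 51/4 = -63/4 ≈ -15.750)
K = -54 (K = ((-4 + 6)*(-3))*9 = (2*(-3))*9 = -6*9 = -54)
t(W, Z) = -63/4 - 82*W (t(W, Z) = -82*W - 63/4 = -63/4 - 82*W)
(t(100, 136) + K) - 11*795 = ((-63/4 - 82*100) - 54) - 11*795 = ((-63/4 - 8200) - 54) - 8745 = (-32863/4 - 54) - 8745 = -33079/4 - 8745 = -68059/4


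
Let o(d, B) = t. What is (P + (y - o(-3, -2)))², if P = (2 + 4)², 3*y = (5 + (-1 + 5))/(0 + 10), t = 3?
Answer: 110889/100 ≈ 1108.9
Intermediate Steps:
o(d, B) = 3
y = 3/10 (y = ((5 + (-1 + 5))/(0 + 10))/3 = ((5 + 4)/10)/3 = (9*(⅒))/3 = (⅓)*(9/10) = 3/10 ≈ 0.30000)
P = 36 (P = 6² = 36)
(P + (y - o(-3, -2)))² = (36 + (3/10 - 1*3))² = (36 + (3/10 - 3))² = (36 - 27/10)² = (333/10)² = 110889/100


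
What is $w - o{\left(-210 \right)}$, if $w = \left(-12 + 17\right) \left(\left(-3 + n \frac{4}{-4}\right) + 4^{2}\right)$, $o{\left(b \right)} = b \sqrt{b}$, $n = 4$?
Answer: $45 + 210 i \sqrt{210} \approx 45.0 + 3043.2 i$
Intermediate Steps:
$o{\left(b \right)} = b^{\frac{3}{2}}$
$w = 45$ ($w = \left(-12 + 17\right) \left(\left(-3 + 4 \frac{4}{-4}\right) + 4^{2}\right) = 5 \left(\left(-3 + 4 \cdot 4 \left(- \frac{1}{4}\right)\right) + 16\right) = 5 \left(\left(-3 + 4 \left(-1\right)\right) + 16\right) = 5 \left(\left(-3 - 4\right) + 16\right) = 5 \left(-7 + 16\right) = 5 \cdot 9 = 45$)
$w - o{\left(-210 \right)} = 45 - \left(-210\right)^{\frac{3}{2}} = 45 - - 210 i \sqrt{210} = 45 + 210 i \sqrt{210}$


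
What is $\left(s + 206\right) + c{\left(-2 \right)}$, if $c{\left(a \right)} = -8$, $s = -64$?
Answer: $134$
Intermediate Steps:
$\left(s + 206\right) + c{\left(-2 \right)} = \left(-64 + 206\right) - 8 = 142 - 8 = 134$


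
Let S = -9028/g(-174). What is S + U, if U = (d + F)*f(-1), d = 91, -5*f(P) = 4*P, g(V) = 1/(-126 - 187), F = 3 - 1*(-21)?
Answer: 2825856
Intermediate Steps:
F = 24 (F = 3 + 21 = 24)
g(V) = -1/313 (g(V) = 1/(-313) = -1/313)
f(P) = -4*P/5
U = 92 (U = (91 + 24)*(-⅘*(-1)) = 115*(⅘) = 92)
S = 2825764 (S = -9028/(-1/313) = -9028*(-313) = 2825764)
S + U = 2825764 + 92 = 2825856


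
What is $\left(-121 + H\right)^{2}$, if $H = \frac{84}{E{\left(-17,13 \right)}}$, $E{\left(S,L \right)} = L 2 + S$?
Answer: $\frac{112225}{9} \approx 12469.0$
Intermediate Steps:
$E{\left(S,L \right)} = S + 2 L$ ($E{\left(S,L \right)} = 2 L + S = S + 2 L$)
$H = \frac{28}{3}$ ($H = \frac{84}{-17 + 2 \cdot 13} = \frac{84}{-17 + 26} = \frac{84}{9} = 84 \cdot \frac{1}{9} = \frac{28}{3} \approx 9.3333$)
$\left(-121 + H\right)^{2} = \left(-121 + \frac{28}{3}\right)^{2} = \left(- \frac{335}{3}\right)^{2} = \frac{112225}{9}$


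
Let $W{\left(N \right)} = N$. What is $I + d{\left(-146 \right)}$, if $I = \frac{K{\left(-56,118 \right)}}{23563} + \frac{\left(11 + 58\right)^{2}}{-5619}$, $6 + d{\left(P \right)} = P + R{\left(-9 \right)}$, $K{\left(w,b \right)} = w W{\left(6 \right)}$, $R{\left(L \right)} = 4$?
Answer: $- \frac{6569781661}{44133499} \approx -148.86$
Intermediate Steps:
$K{\left(w,b \right)} = 6 w$ ($K{\left(w,b \right)} = w 6 = 6 w$)
$d{\left(P \right)} = -2 + P$ ($d{\left(P \right)} = -6 + \left(P + 4\right) = -6 + \left(4 + P\right) = -2 + P$)
$I = - \frac{38023809}{44133499}$ ($I = \frac{6 \left(-56\right)}{23563} + \frac{\left(11 + 58\right)^{2}}{-5619} = \left(-336\right) \frac{1}{23563} + 69^{2} \left(- \frac{1}{5619}\right) = - \frac{336}{23563} + 4761 \left(- \frac{1}{5619}\right) = - \frac{336}{23563} - \frac{1587}{1873} = - \frac{38023809}{44133499} \approx -0.86156$)
$I + d{\left(-146 \right)} = - \frac{38023809}{44133499} - 148 = - \frac{6569781661}{44133499}$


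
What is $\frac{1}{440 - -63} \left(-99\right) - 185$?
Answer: $- \frac{93154}{503} \approx -185.2$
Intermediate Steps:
$\frac{1}{440 - -63} \left(-99\right) - 185 = \frac{1}{440 + 63} \left(-99\right) - 185 = \frac{1}{503} \left(-99\right) - 185 = - \frac{99}{503} - 185 = - \frac{93154}{503}$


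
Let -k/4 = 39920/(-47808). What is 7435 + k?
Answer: 5556440/747 ≈ 7438.3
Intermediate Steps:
k = 2495/747 (k = -159680/(-47808) = -159680*(-1)/47808 = -4*(-2495/2988) = 2495/747 ≈ 3.3400)
7435 + k = 7435 + 2495/747 = 5556440/747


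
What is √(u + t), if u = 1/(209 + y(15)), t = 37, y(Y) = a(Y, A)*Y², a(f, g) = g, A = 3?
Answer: √7228689/442 ≈ 6.0829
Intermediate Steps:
y(Y) = 3*Y²
u = 1/884 (u = 1/(209 + 3*15²) = 1/(209 + 3*225) = 1/(209 + 675) = 1/884 ≈ 0.0011312)
√(u + t) = √(1/884 + 37) = √(32709/884) = √7228689/442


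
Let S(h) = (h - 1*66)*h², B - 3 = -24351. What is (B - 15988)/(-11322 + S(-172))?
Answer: 20168/3526157 ≈ 0.0057195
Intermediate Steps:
B = -24348 (B = 3 - 24351 = -24348)
S(h) = h²*(-66 + h) (S(h) = (h - 66)*h² = (-66 + h)*h² = h²*(-66 + h))
(B - 15988)/(-11322 + S(-172)) = (-24348 - 15988)/(-11322 + (-172)²*(-66 - 172)) = -40336/(-11322 + 29584*(-238)) = -40336/(-11322 - 7040992) = -40336/(-7052314) = -40336*(-1/7052314) = 20168/3526157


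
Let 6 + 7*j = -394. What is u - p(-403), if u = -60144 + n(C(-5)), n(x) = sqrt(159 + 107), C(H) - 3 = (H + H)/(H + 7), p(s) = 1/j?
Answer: -24057593/400 + sqrt(266) ≈ -60128.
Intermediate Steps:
j = -400/7 (j = -6/7 + (1/7)*(-394) = -6/7 - 394/7 = -400/7 ≈ -57.143)
p(s) = -7/400 (p(s) = 1/(-400/7) = -7/400)
C(H) = 3 + 2*H/(7 + H) (C(H) = 3 + (H + H)/(H + 7) = 3 + (2*H)/(7 + H) = 3 + 2*H/(7 + H))
n(x) = sqrt(266)
u = -60144 + sqrt(266) ≈ -60128.
u - p(-403) = (-60144 + sqrt(266)) - 1*(-7/400) = (-60144 + sqrt(266)) + 7/400 = -24057593/400 + sqrt(266)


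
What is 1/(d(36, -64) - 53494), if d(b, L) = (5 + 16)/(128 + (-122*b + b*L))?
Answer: -6568/351348613 ≈ -1.8694e-5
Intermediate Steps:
d(b, L) = 21/(128 - 122*b + L*b) (d(b, L) = 21/(128 + (-122*b + L*b)) = 21/(128 - 122*b + L*b))
1/(d(36, -64) - 53494) = 1/(21/(128 - 122*36 - 64*36) - 53494) = 1/(21/(128 - 4392 - 2304) - 53494) = 1/(21/(-6568) - 53494) = 1/(21*(-1/6568) - 53494) = 1/(-21/6568 - 53494) = 1/(-351348613/6568) = -6568/351348613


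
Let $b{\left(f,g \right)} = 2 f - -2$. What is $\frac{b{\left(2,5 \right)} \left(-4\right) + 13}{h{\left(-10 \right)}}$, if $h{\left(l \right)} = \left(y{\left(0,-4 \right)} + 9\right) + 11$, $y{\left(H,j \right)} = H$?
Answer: $- \frac{11}{20} \approx -0.55$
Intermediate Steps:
$h{\left(l \right)} = 20$ ($h{\left(l \right)} = \left(0 + 9\right) + 11 = 9 + 11 = 20$)
$b{\left(f,g \right)} = 2 + 2 f$ ($b{\left(f,g \right)} = 2 f + 2 = 2 + 2 f$)
$\frac{b{\left(2,5 \right)} \left(-4\right) + 13}{h{\left(-10 \right)}} = \frac{\left(2 + 2 \cdot 2\right) \left(-4\right) + 13}{20} = \left(\left(2 + 4\right) \left(-4\right) + 13\right) \frac{1}{20} = \left(6 \left(-4\right) + 13\right) \frac{1}{20} = \left(-24 + 13\right) \frac{1}{20} = \left(-11\right) \frac{1}{20} = - \frac{11}{20}$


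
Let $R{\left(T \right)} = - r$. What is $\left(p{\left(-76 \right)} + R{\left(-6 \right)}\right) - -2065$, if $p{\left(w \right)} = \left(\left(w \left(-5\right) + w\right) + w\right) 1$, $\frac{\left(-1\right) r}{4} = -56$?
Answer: $2069$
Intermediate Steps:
$r = 224$ ($r = \left(-4\right) \left(-56\right) = 224$)
$R{\left(T \right)} = -224$ ($R{\left(T \right)} = \left(-1\right) 224 = -224$)
$p{\left(w \right)} = - 3 w$ ($p{\left(w \right)} = \left(\left(- 5 w + w\right) + w\right) 1 = \left(- 4 w + w\right) 1 = - 3 w 1 = - 3 w$)
$\left(p{\left(-76 \right)} + R{\left(-6 \right)}\right) - -2065 = \left(\left(-3\right) \left(-76\right) - 224\right) - -2065 = \left(228 - 224\right) + \left(-1241 + 3306\right) = 4 + 2065 = 2069$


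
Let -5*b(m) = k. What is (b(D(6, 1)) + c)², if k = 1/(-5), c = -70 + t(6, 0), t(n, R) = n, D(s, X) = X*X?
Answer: 2556801/625 ≈ 4090.9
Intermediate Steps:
D(s, X) = X²
c = -64 (c = -70 + 6 = -64)
k = -⅕ ≈ -0.20000
b(m) = 1/25 (b(m) = -⅕*(-⅕) = 1/25)
(b(D(6, 1)) + c)² = (1/25 - 64)² = (-1599/25)² = 2556801/625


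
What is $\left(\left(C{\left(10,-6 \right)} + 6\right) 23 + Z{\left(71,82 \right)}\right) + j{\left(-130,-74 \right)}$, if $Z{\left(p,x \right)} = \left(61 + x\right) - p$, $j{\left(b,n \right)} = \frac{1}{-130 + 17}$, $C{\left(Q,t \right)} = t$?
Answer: $\frac{8135}{113} \approx 71.991$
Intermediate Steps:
$j{\left(b,n \right)} = - \frac{1}{113}$ ($j{\left(b,n \right)} = \frac{1}{-113} = - \frac{1}{113}$)
$Z{\left(p,x \right)} = 61 + x - p$
$\left(\left(C{\left(10,-6 \right)} + 6\right) 23 + Z{\left(71,82 \right)}\right) + j{\left(-130,-74 \right)} = \left(\left(-6 + 6\right) 23 + \left(61 + 82 - 71\right)\right) - \frac{1}{113} = \left(0 \cdot 23 + \left(61 + 82 - 71\right)\right) - \frac{1}{113} = \left(0 + 72\right) - \frac{1}{113} = 72 - \frac{1}{113} = \frac{8135}{113}$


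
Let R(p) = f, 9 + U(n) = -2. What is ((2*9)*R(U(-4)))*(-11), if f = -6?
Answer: 1188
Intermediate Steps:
U(n) = -11 (U(n) = -9 - 2 = -11)
R(p) = -6
((2*9)*R(U(-4)))*(-11) = ((2*9)*(-6))*(-11) = (18*(-6))*(-11) = -108*(-11) = 1188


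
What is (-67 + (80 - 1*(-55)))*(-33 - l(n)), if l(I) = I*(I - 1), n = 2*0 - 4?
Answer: -3604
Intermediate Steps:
n = -4 (n = 0 - 4 = -4)
l(I) = I*(-1 + I)
(-67 + (80 - 1*(-55)))*(-33 - l(n)) = (-67 + (80 - 1*(-55)))*(-33 - (-4)*(-1 - 4)) = (-67 + (80 + 55))*(-33 - (-4)*(-5)) = (-67 + 135)*(-33 - 1*20) = 68*(-33 - 20) = 68*(-53) = -3604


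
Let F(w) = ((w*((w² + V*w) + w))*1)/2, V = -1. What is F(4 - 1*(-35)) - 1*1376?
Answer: 56567/2 ≈ 28284.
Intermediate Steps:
F(w) = w³/2 (F(w) = ((w*((w² - w) + w))*1)/2 = ((w*w²)*1)*(½) = (w³*1)*(½) = w³*(½) = w³/2)
F(4 - 1*(-35)) - 1*1376 = (4 - 1*(-35))³/2 - 1*1376 = (4 + 35)³/2 - 1376 = (½)*39³ - 1376 = (½)*59319 - 1376 = 59319/2 - 1376 = 56567/2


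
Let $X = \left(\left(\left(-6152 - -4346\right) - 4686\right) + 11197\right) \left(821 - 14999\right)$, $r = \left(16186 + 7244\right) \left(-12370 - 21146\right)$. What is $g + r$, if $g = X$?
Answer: $-851987370$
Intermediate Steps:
$r = -785279880$ ($r = 23430 \left(-33516\right) = -785279880$)
$X = -66707490$ ($X = \left(\left(\left(-6152 + 4346\right) - 4686\right) + 11197\right) \left(-14178\right) = \left(\left(-1806 - 4686\right) + 11197\right) \left(-14178\right) = \left(-6492 + 11197\right) \left(-14178\right) = 4705 \left(-14178\right) = -66707490$)
$g = -66707490$
$g + r = -66707490 - 785279880 = -851987370$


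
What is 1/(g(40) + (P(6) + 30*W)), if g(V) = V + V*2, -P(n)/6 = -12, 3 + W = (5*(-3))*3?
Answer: -1/1248 ≈ -0.00080128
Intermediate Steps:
W = -48 (W = -3 + (5*(-3))*3 = -3 - 15*3 = -3 - 45 = -48)
P(n) = 72 (P(n) = -6*(-12) = 72)
g(V) = 3*V (g(V) = V + 2*V = 3*V)
1/(g(40) + (P(6) + 30*W)) = 1/(3*40 + (72 + 30*(-48))) = 1/(120 + (72 - 1440)) = 1/(120 - 1368) = 1/(-1248) = -1/1248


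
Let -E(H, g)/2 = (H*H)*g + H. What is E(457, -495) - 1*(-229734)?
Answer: 206989330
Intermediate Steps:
E(H, g) = -2*H - 2*g*H² (E(H, g) = -2*((H*H)*g + H) = -2*(H²*g + H) = -2*(g*H² + H) = -2*(H + g*H²) = -2*H - 2*g*H²)
E(457, -495) - 1*(-229734) = -2*457*(1 + 457*(-495)) - 1*(-229734) = -2*457*(1 - 226215) + 229734 = -2*457*(-226214) + 229734 = 206759596 + 229734 = 206989330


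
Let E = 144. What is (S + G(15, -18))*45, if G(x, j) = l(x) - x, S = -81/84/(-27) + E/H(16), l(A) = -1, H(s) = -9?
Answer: -40275/28 ≈ -1438.4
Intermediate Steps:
S = -447/28 (S = -81/84/(-27) + 144/(-9) = -81*1/84*(-1/27) + 144*(-⅑) = -27/28*(-1/27) - 16 = 1/28 - 16 = -447/28 ≈ -15.964)
G(x, j) = -1 - x
(S + G(15, -18))*45 = (-447/28 + (-1 - 1*15))*45 = (-447/28 + (-1 - 15))*45 = (-447/28 - 16)*45 = -895/28*45 = -40275/28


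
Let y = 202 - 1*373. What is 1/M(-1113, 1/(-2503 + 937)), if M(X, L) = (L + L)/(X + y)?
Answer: 1005372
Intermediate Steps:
y = -171 (y = 202 - 373 = -171)
M(X, L) = 2*L/(-171 + X) (M(X, L) = (L + L)/(X - 171) = (2*L)/(-171 + X) = 2*L/(-171 + X))
1/M(-1113, 1/(-2503 + 937)) = 1/(2/((-2503 + 937)*(-171 - 1113))) = 1/(2/(-1566*(-1284))) = 1/(2*(-1/1566)*(-1/1284)) = 1/(1/1005372) = 1005372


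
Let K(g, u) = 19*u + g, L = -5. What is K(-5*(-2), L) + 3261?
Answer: 3176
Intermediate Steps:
K(g, u) = g + 19*u
K(-5*(-2), L) + 3261 = (-5*(-2) + 19*(-5)) + 3261 = (10 - 95) + 3261 = -85 + 3261 = 3176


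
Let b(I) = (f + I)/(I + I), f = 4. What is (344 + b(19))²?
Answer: 171479025/1444 ≈ 1.1875e+5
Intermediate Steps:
b(I) = (4 + I)/(2*I) (b(I) = (4 + I)/(I + I) = (4 + I)/((2*I)) = (4 + I)*(1/(2*I)) = (4 + I)/(2*I))
(344 + b(19))² = (344 + (½)*(4 + 19)/19)² = (344 + (½)*(1/19)*23)² = (344 + 23/38)² = (13095/38)² = 171479025/1444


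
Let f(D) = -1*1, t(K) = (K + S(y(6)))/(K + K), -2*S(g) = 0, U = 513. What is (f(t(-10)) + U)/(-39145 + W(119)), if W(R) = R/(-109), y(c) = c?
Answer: -13952/1066731 ≈ -0.013079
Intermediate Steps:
S(g) = 0 (S(g) = -½*0 = 0)
W(R) = -R/109 (W(R) = R*(-1/109) = -R/109)
t(K) = ½ (t(K) = (K + 0)/(K + K) = K/((2*K)) = K*(1/(2*K)) = ½)
f(D) = -1
(f(t(-10)) + U)/(-39145 + W(119)) = (-1 + 513)/(-39145 - 1/109*119) = 512/(-39145 - 119/109) = 512/(-4266924/109) = 512*(-109/4266924) = -13952/1066731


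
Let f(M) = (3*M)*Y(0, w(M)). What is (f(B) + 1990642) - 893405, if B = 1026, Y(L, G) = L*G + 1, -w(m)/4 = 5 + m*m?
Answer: 1100315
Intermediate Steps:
w(m) = -20 - 4*m² (w(m) = -4*(5 + m*m) = -4*(5 + m²) = -20 - 4*m²)
Y(L, G) = 1 + G*L (Y(L, G) = G*L + 1 = 1 + G*L)
f(M) = 3*M (f(M) = (3*M)*(1 + (-20 - 4*M²)*0) = (3*M)*(1 + 0) = (3*M)*1 = 3*M)
(f(B) + 1990642) - 893405 = (3*1026 + 1990642) - 893405 = (3078 + 1990642) - 893405 = 1993720 - 893405 = 1100315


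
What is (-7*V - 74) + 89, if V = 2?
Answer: 1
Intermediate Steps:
(-7*V - 74) + 89 = (-7*2 - 74) + 89 = (-14 - 74) + 89 = -88 + 89 = 1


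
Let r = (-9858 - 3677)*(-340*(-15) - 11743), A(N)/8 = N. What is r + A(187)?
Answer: 89914501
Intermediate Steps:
A(N) = 8*N
r = 89913005 (r = -13535*(5100 - 11743) = -13535*(-6643) = 89913005)
r + A(187) = 89913005 + 8*187 = 89913005 + 1496 = 89914501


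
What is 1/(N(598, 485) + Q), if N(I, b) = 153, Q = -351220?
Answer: -1/351067 ≈ -2.8485e-6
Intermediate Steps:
1/(N(598, 485) + Q) = 1/(153 - 351220) = 1/(-351067) = -1/351067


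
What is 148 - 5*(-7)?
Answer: 183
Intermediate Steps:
148 - 5*(-7) = 148 - 1*(-35) = 148 + 35 = 183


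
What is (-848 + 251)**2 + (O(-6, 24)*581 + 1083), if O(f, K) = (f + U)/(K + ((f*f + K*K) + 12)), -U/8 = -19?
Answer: 115869821/324 ≈ 3.5762e+5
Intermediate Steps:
U = 152 (U = -8*(-19) = 152)
O(f, K) = (152 + f)/(12 + K + K**2 + f**2) (O(f, K) = (f + 152)/(K + ((f*f + K*K) + 12)) = (152 + f)/(K + ((f**2 + K**2) + 12)) = (152 + f)/(K + ((K**2 + f**2) + 12)) = (152 + f)/(K + (12 + K**2 + f**2)) = (152 + f)/(12 + K + K**2 + f**2))
(-848 + 251)**2 + (O(-6, 24)*581 + 1083) = (-848 + 251)**2 + (((152 - 6)/(12 + 24 + 24**2 + (-6)**2))*581 + 1083) = (-597)**2 + ((146/(12 + 24 + 576 + 36))*581 + 1083) = 356409 + ((146/648)*581 + 1083) = 356409 + (((1/648)*146)*581 + 1083) = 356409 + ((73/324)*581 + 1083) = 356409 + (42413/324 + 1083) = 356409 + 393305/324 = 115869821/324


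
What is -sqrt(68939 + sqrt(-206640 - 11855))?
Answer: -sqrt(68939 + I*sqrt(218495)) ≈ -262.56 - 0.89013*I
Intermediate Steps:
-sqrt(68939 + sqrt(-206640 - 11855)) = -sqrt(68939 + sqrt(-218495)) = -sqrt(68939 + I*sqrt(218495))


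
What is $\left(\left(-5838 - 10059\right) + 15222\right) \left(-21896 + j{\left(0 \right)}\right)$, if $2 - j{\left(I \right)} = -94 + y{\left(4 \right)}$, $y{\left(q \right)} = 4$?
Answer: $14717700$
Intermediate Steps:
$j{\left(I \right)} = 92$ ($j{\left(I \right)} = 2 - \left(-94 + 4\right) = 2 - -90 = 2 + 90 = 92$)
$\left(\left(-5838 - 10059\right) + 15222\right) \left(-21896 + j{\left(0 \right)}\right) = \left(\left(-5838 - 10059\right) + 15222\right) \left(-21896 + 92\right) = \left(\left(-5838 - 10059\right) + 15222\right) \left(-21804\right) = \left(-15897 + 15222\right) \left(-21804\right) = \left(-675\right) \left(-21804\right) = 14717700$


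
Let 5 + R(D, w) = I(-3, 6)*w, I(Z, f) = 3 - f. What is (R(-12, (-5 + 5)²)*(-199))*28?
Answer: 27860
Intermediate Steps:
R(D, w) = -5 - 3*w (R(D, w) = -5 + (3 - 1*6)*w = -5 + (3 - 6)*w = -5 - 3*w)
(R(-12, (-5 + 5)²)*(-199))*28 = ((-5 - 3*(-5 + 5)²)*(-199))*28 = ((-5 - 3*0²)*(-199))*28 = ((-5 - 3*0)*(-199))*28 = ((-5 + 0)*(-199))*28 = -5*(-199)*28 = 995*28 = 27860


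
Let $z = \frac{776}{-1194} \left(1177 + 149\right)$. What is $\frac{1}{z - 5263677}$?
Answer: $- \frac{199}{1047643219} \approx -1.8995 \cdot 10^{-7}$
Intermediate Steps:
$z = - \frac{171496}{199}$ ($z = 776 \left(- \frac{1}{1194}\right) 1326 = \left(- \frac{388}{597}\right) 1326 = - \frac{171496}{199} \approx -861.79$)
$\frac{1}{z - 5263677} = \frac{1}{- \frac{171496}{199} - 5263677} = \frac{1}{- \frac{1047643219}{199}} = - \frac{199}{1047643219}$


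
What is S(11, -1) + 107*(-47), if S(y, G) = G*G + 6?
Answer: -5022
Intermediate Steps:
S(y, G) = 6 + G**2 (S(y, G) = G**2 + 6 = 6 + G**2)
S(11, -1) + 107*(-47) = (6 + (-1)**2) + 107*(-47) = (6 + 1) - 5029 = 7 - 5029 = -5022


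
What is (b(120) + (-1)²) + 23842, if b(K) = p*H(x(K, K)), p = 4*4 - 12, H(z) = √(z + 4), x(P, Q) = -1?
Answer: 23843 + 4*√3 ≈ 23850.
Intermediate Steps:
H(z) = √(4 + z)
p = 4 (p = 16 - 12 = 4)
b(K) = 4*√3 (b(K) = 4*√(4 - 1) = 4*√3)
(b(120) + (-1)²) + 23842 = (4*√3 + (-1)²) + 23842 = (4*√3 + 1) + 23842 = (1 + 4*√3) + 23842 = 23843 + 4*√3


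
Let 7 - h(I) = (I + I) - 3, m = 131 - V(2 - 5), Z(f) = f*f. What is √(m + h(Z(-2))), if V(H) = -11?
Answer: 12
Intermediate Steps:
Z(f) = f²
m = 142 (m = 131 - 1*(-11) = 131 + 11 = 142)
h(I) = 10 - 2*I (h(I) = 7 - ((I + I) - 3) = 7 - (2*I - 3) = 7 - (-3 + 2*I) = 7 + (3 - 2*I) = 10 - 2*I)
√(m + h(Z(-2))) = √(142 + (10 - 2*(-2)²)) = √(142 + (10 - 2*4)) = √(142 + (10 - 8)) = √(142 + 2) = √144 = 12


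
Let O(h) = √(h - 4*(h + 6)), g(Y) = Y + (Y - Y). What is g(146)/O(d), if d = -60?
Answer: 73*√39/39 ≈ 11.689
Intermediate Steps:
g(Y) = Y (g(Y) = Y + 0 = Y)
O(h) = √(-24 - 3*h) (O(h) = √(h - 4*(6 + h)) = √(h + (-24 - 4*h)) = √(-24 - 3*h))
g(146)/O(d) = 146/(√(-24 - 3*(-60))) = 146/(√(-24 + 180)) = 146/(√156) = 146/((2*√39)) = 146*(√39/78) = 73*√39/39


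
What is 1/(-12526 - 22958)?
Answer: -1/35484 ≈ -2.8182e-5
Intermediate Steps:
1/(-12526 - 22958) = 1/(-35484) = -1/35484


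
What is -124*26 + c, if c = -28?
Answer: -3252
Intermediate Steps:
-124*26 + c = -124*26 - 28 = -3224 - 28 = -3252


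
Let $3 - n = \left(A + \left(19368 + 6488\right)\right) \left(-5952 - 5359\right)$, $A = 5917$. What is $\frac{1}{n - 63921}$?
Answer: $\frac{1}{359320485} \approx 2.783 \cdot 10^{-9}$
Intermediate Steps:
$n = 359384406$ ($n = 3 - \left(5917 + \left(19368 + 6488\right)\right) \left(-5952 - 5359\right) = 3 - \left(5917 + 25856\right) \left(-11311\right) = 3 - 31773 \left(-11311\right) = 3 - -359384403 = 3 + 359384403 = 359384406$)
$\frac{1}{n - 63921} = \frac{1}{359384406 - 63921} = \frac{1}{359320485}$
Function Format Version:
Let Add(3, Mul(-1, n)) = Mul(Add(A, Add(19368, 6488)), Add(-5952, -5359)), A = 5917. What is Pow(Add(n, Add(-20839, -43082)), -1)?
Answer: Rational(1, 359320485) ≈ 2.7830e-9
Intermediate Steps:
n = 359384406 (n = Add(3, Mul(-1, Mul(Add(5917, Add(19368, 6488)), Add(-5952, -5359)))) = Add(3, Mul(-1, Mul(Add(5917, 25856), -11311))) = Add(3, Mul(-1, Mul(31773, -11311))) = Add(3, Mul(-1, -359384403)) = Add(3, 359384403) = 359384406)
Pow(Add(n, Add(-20839, -43082)), -1) = Pow(Add(359384406, Add(-20839, -43082)), -1) = Pow(Add(359384406, -63921), -1) = Pow(359320485, -1) = Rational(1, 359320485)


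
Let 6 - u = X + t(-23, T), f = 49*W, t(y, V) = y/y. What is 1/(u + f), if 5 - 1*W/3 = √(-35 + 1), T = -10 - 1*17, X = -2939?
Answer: 3679/14269747 + 147*I*√34/14269747 ≈ 0.00025782 + 6.0068e-5*I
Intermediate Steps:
T = -27 (T = -10 - 17 = -27)
t(y, V) = 1
W = 15 - 3*I*√34 (W = 15 - 3*√(-35 + 1) = 15 - 3*I*√34 ≈ 15.0 - 17.493*I)
f = 735 - 147*I*√34 (f = 49*(15 - 3*I*√34) = 735 - 147*I*√34 ≈ 735.0 - 857.15*I)
u = 2944 (u = 6 - (-2939 + 1) = 6 - 1*(-2938) = 6 + 2938 = 2944)
1/(u + f) = 1/(2944 + (735 - 147*I*√34)) = 1/(3679 - 147*I*√34)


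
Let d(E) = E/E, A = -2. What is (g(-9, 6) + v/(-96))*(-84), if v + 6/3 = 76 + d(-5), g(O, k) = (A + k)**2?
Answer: -10227/8 ≈ -1278.4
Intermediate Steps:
d(E) = 1
g(O, k) = (-2 + k)**2
v = 75 (v = -2 + (76 + 1) = -2 + 77 = 75)
(g(-9, 6) + v/(-96))*(-84) = ((-2 + 6)**2 + 75/(-96))*(-84) = (4**2 + 75*(-1/96))*(-84) = (16 - 25/32)*(-84) = (487/32)*(-84) = -10227/8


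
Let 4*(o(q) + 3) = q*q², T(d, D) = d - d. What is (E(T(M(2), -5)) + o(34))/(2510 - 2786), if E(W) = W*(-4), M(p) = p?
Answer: -9823/276 ≈ -35.591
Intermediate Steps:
T(d, D) = 0
o(q) = -3 + q³/4 (o(q) = -3 + (q*q²)/4 = -3 + q³/4)
E(W) = -4*W
(E(T(M(2), -5)) + o(34))/(2510 - 2786) = (-4*0 + (-3 + (¼)*34³))/(2510 - 2786) = (0 + (-3 + (¼)*39304))/(-276) = (0 + (-3 + 9826))*(-1/276) = (0 + 9823)*(-1/276) = 9823*(-1/276) = -9823/276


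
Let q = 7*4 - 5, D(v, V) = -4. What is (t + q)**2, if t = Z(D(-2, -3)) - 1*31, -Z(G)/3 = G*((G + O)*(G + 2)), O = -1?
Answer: 12544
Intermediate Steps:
Z(G) = -3*G*(-1 + G)*(2 + G) (Z(G) = -3*G*(G - 1)*(G + 2) = -3*G*(-1 + G)*(2 + G))
q = 23 (q = 28 - 5 = 23)
t = 89 (t = 3*(-4)*(2 - 1*(-4) - 1*(-4)**2) - 1*31 = 3*(-4)*(2 + 4 - 1*16) - 31 = 3*(-4)*(2 + 4 - 16) - 31 = 3*(-4)*(-10) - 31 = 120 - 31 = 89)
(t + q)**2 = (89 + 23)**2 = 112**2 = 12544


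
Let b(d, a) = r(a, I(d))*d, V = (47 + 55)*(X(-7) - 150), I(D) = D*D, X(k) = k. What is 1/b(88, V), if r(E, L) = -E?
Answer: 1/1409232 ≈ 7.0961e-7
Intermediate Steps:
I(D) = D**2
V = -16014 (V = (47 + 55)*(-7 - 150) = 102*(-157) = -16014)
b(d, a) = -a*d (b(d, a) = (-a)*d = -a*d)
1/b(88, V) = 1/(-1*(-16014)*88) = 1/1409232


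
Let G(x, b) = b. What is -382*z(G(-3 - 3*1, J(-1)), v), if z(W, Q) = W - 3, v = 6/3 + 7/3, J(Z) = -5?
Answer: 3056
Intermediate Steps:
v = 13/3 (v = 6*(⅓) + 7*(⅓) = 2 + 7/3 = 13/3 ≈ 4.3333)
z(W, Q) = -3 + W
-382*z(G(-3 - 3*1, J(-1)), v) = -382*(-3 - 5) = -382*(-8) = 3056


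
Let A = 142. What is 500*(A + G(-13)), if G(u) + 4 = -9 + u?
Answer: 58000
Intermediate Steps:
G(u) = -13 + u (G(u) = -4 + (-9 + u) = -13 + u)
500*(A + G(-13)) = 500*(142 + (-13 - 13)) = 500*(142 - 26) = 500*116 = 58000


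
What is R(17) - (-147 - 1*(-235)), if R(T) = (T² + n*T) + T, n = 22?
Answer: 592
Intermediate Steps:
R(T) = T² + 23*T (R(T) = (T² + 22*T) + T = T² + 23*T)
R(17) - (-147 - 1*(-235)) = 17*(23 + 17) - (-147 - 1*(-235)) = 17*40 - (-147 + 235) = 680 - 1*88 = 680 - 88 = 592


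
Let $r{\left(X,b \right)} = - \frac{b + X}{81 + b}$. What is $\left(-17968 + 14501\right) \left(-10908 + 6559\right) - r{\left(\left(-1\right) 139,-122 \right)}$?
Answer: $\frac{618197564}{41} \approx 1.5078 \cdot 10^{7}$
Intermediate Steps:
$r{\left(X,b \right)} = - \frac{X + b}{81 + b}$
$\left(-17968 + 14501\right) \left(-10908 + 6559\right) - r{\left(\left(-1\right) 139,-122 \right)} = \left(-17968 + 14501\right) \left(-10908 + 6559\right) - \frac{- \left(-1\right) 139 - -122}{81 - 122} = \left(-3467\right) \left(-4349\right) - \frac{\left(-1\right) \left(-139\right) + 122}{-41} = 15077983 - - \frac{139 + 122}{41} = 15077983 - \left(- \frac{1}{41}\right) 261 = 15077983 - - \frac{261}{41} = 15077983 + \frac{261}{41} = \frac{618197564}{41}$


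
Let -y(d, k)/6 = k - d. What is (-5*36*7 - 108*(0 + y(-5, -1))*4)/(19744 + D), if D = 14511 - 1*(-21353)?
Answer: 759/4634 ≈ 0.16379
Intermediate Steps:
y(d, k) = -6*k + 6*d (y(d, k) = -6*(k - d) = -6*k + 6*d)
D = 35864 (D = 14511 + 21353 = 35864)
(-5*36*7 - 108*(0 + y(-5, -1))*4)/(19744 + D) = (-5*36*7 - 108*(0 + (-6*(-1) + 6*(-5)))*4)/(19744 + 35864) = (-180*7 - 108*(0 + (6 - 30))*4)/55608 = (-1260 - 108*(0 - 24)*4)*(1/55608) = (-1260 - (-2592)*4)*(1/55608) = (-1260 - 108*(-96))*(1/55608) = (-1260 + 10368)*(1/55608) = 9108*(1/55608) = 759/4634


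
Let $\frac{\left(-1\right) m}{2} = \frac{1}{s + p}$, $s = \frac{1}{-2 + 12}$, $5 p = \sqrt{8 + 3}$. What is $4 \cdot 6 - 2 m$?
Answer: $\frac{992}{43} + \frac{80 \sqrt{11}}{43} \approx 29.24$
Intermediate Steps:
$p = \frac{\sqrt{11}}{5}$ ($p = \frac{\sqrt{8 + 3}}{5} = \frac{\sqrt{11}}{5} \approx 0.66333$)
$s = \frac{1}{10} \approx 0.1$
$m = - \frac{2}{\frac{1}{10} + \frac{\sqrt{11}}{5}} \approx -2.6201$
$4 \cdot 6 - 2 m = 4 \cdot 6 - 2 \left(\frac{20}{43} - \frac{40 \sqrt{11}}{43}\right) = 24 - \left(\frac{40}{43} - \frac{80 \sqrt{11}}{43}\right) = \frac{992}{43} + \frac{80 \sqrt{11}}{43}$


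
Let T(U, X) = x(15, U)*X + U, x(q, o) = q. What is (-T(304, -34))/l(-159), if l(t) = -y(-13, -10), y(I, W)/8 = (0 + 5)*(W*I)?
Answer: -103/2600 ≈ -0.039615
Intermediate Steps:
y(I, W) = 40*I*W (y(I, W) = 8*((0 + 5)*(W*I)) = 8*(5*(I*W)) = 8*(5*I*W) = 40*I*W)
l(t) = -5200 (l(t) = -40*(-13)*(-10) = -1*5200 = -5200)
T(U, X) = U + 15*X (T(U, X) = 15*X + U = U + 15*X)
(-T(304, -34))/l(-159) = -(304 + 15*(-34))/(-5200) = -(304 - 510)*(-1/5200) = -1*(-206)*(-1/5200) = 206*(-1/5200) = -103/2600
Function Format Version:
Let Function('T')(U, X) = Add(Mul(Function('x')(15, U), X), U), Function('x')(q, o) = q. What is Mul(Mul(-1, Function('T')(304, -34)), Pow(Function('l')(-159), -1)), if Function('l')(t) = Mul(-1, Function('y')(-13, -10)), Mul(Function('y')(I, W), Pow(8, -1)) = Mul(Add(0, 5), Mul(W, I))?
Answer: Rational(-103, 2600) ≈ -0.039615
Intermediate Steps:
Function('y')(I, W) = Mul(40, I, W) (Function('y')(I, W) = Mul(8, Mul(Add(0, 5), Mul(W, I))) = Mul(8, Mul(5, Mul(I, W))) = Mul(8, Mul(5, I, W)) = Mul(40, I, W))
Function('l')(t) = -5200 (Function('l')(t) = Mul(-1, Mul(40, -13, -10)) = Mul(-1, 5200) = -5200)
Function('T')(U, X) = Add(U, Mul(15, X)) (Function('T')(U, X) = Add(Mul(15, X), U) = Add(U, Mul(15, X)))
Mul(Mul(-1, Function('T')(304, -34)), Pow(Function('l')(-159), -1)) = Mul(Mul(-1, Add(304, Mul(15, -34))), Pow(-5200, -1)) = Mul(Mul(-1, Add(304, -510)), Rational(-1, 5200)) = Mul(Mul(-1, -206), Rational(-1, 5200)) = Mul(206, Rational(-1, 5200)) = Rational(-103, 2600)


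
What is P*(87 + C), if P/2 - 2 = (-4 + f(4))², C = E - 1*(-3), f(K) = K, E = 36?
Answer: 504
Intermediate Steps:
C = 39 (C = 36 - 1*(-3) = 36 + 3 = 39)
P = 4 (P = 4 + 2*(-4 + 4)² = 4 + 2*0² = 4 + 2*0 = 4 + 0 = 4)
P*(87 + C) = 4*(87 + 39) = 4*126 = 504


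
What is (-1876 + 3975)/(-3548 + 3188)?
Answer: -2099/360 ≈ -5.8306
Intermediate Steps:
(-1876 + 3975)/(-3548 + 3188) = 2099/(-360) = 2099*(-1/360) = -2099/360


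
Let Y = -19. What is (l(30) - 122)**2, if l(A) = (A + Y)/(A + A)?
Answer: 53421481/3600 ≈ 14839.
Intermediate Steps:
l(A) = (-19 + A)/(2*A) (l(A) = (A - 19)/(A + A) = (-19 + A)/((2*A)) = (-19 + A)*(1/(2*A)) = (-19 + A)/(2*A))
(l(30) - 122)**2 = ((1/2)*(-19 + 30)/30 - 122)**2 = ((1/2)*(1/30)*11 - 122)**2 = (11/60 - 122)**2 = (-7309/60)**2 = 53421481/3600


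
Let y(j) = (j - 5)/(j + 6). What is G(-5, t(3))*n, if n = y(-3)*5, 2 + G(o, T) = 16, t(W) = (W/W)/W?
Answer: -560/3 ≈ -186.67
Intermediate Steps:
t(W) = 1/W
G(o, T) = 14 (G(o, T) = -2 + 16 = 14)
y(j) = (-5 + j)/(6 + j)
n = -40/3 (n = ((-5 - 3)/(6 - 3))*5 = (-8/3)*5 = ((⅓)*(-8))*5 = -8/3*5 = -40/3 ≈ -13.333)
G(-5, t(3))*n = 14*(-40/3) = -560/3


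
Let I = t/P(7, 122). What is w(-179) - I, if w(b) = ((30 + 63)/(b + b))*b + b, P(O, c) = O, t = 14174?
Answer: -30203/14 ≈ -2157.4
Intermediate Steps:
I = 14174/7 ≈ 2024.9
w(b) = 93/2 + b (w(b) = (93/((2*b)))*b + b = (93*(1/(2*b)))*b + b = (93/(2*b))*b + b = 93/2 + b)
w(-179) - I = (93/2 - 179) - 1*14174/7 = -265/2 - 14174/7 = -30203/14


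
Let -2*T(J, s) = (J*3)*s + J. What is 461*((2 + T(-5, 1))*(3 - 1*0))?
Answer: 16596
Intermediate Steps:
T(J, s) = -J/2 - 3*J*s/2 (T(J, s) = -((J*3)*s + J)/2 = -((3*J)*s + J)/2 = -(3*J*s + J)/2 = -(J + 3*J*s)/2 = -J/2 - 3*J*s/2)
461*((2 + T(-5, 1))*(3 - 1*0)) = 461*((2 - 1/2*(-5)*(1 + 3*1))*(3 - 1*0)) = 461*((2 - 1/2*(-5)*(1 + 3))*(3 + 0)) = 461*((2 - 1/2*(-5)*4)*3) = 461*((2 + 10)*3) = 461*(12*3) = 461*36 = 16596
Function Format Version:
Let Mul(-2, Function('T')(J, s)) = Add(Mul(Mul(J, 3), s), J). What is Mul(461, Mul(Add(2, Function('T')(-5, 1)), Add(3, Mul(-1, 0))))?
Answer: 16596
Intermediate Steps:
Function('T')(J, s) = Add(Mul(Rational(-1, 2), J), Mul(Rational(-3, 2), J, s)) (Function('T')(J, s) = Mul(Rational(-1, 2), Add(Mul(Mul(J, 3), s), J)) = Mul(Rational(-1, 2), Add(Mul(Mul(3, J), s), J)) = Mul(Rational(-1, 2), Add(Mul(3, J, s), J)) = Mul(Rational(-1, 2), Add(J, Mul(3, J, s))) = Add(Mul(Rational(-1, 2), J), Mul(Rational(-3, 2), J, s)))
Mul(461, Mul(Add(2, Function('T')(-5, 1)), Add(3, Mul(-1, 0)))) = Mul(461, Mul(Add(2, Mul(Rational(-1, 2), -5, Add(1, Mul(3, 1)))), Add(3, Mul(-1, 0)))) = Mul(461, Mul(Add(2, Mul(Rational(-1, 2), -5, Add(1, 3))), Add(3, 0))) = Mul(461, Mul(Add(2, Mul(Rational(-1, 2), -5, 4)), 3)) = Mul(461, Mul(Add(2, 10), 3)) = Mul(461, Mul(12, 3)) = Mul(461, 36) = 16596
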